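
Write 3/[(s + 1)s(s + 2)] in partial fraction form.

Using cover-up method: α = -3, β = 3/2, γ = 3/2
Result: -3/(s + 1) + (3/2)/s + (3/2)/(s + 2)


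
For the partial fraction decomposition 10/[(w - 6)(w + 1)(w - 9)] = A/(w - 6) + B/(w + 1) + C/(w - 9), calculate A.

Cover-up at w = 6: A = 10/[(6 + 1)(6 - 9)] = 10/[(7)(-3)] = -10/21


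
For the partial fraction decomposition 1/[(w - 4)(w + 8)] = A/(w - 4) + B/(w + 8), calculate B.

Cover-up at w = -8: B = 1/(-8 - 4) = -1/12


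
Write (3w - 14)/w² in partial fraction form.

(3w - 14) = Pw + Q. At w = 0: Q = 3·0 - 14 = -14. Coeff of w: P = 3
Result: 3/w - 14/w²


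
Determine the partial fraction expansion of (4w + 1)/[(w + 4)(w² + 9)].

At w=-4: A = (4·(-4) + 1)/((-4)² + 9) = -3/5. B = -A = 3/5, C = 4 - (-4)·A = 8/5
Result: (-3/5)/(w + 4) + ((3/5)w + 8/5)/(w² + 9)


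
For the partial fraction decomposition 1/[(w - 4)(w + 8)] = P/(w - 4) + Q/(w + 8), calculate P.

Cover-up at w = 4: P = 1/(4 + 8) = 1/12


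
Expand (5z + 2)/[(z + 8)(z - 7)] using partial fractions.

At z=-8: A = (5·(-8) + 2)/(-8 - 7) = 38/15. At z=7: B = (5·7 + 2)/(7 + 8) = 37/15
Result: (38/15)/(z + 8) + (37/15)/(z - 7)


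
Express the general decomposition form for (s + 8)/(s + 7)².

Repeated linear factor: α/(s + 7) + β/(s + 7)²


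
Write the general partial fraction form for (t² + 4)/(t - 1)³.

Repeated linear factor (power 3): P/(t - 1) + Q/(t - 1)² + R/(t - 1)³


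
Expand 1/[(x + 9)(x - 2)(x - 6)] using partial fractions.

Using cover-up method: α = 1/165, β = -1/44, γ = 1/60
Result: (1/165)/(x + 9) - (1/44)/(x - 2) + (1/60)/(x - 6)


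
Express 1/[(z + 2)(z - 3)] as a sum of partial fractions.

1/(z + 2)(z - 3) = α/(z + 2) + β/(z - 3). α = 1/(-2 - 3) = -1/5, β = 1/(3 + 2) = 1/5
Result: (-1/5)/(z + 2) + (1/5)/(z - 3)


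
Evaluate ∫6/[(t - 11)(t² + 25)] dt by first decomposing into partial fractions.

Cover-up at t=11: A = 6/(11²+25) = 3/73. Coeff matching: B = -3/73, C = -33/73. Decomposition: (3/73)/(t - 11) - ((3/73)t + 33/73)/(t² + 25). Integrate: linear → ln, quadratic → (1/2)ln + arctan: (3/73) ln|(t - 11)| - (3/146) ln(t² + 25) - (33/365) arctan(t/5) + C


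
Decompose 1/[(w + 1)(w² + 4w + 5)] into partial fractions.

Cover-up at w = -1: α = 1/((-1)² + 4·(-1) + 5) = 1/2. Then β = -α = -1/2, γ = -α·(4 - 1) = -3/2
Result: (1/2)/(w + 1) - ((1/2)w + 3/2)/(w² + 4w + 5)


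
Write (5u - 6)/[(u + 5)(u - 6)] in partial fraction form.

At u=-5: P = (5·(-5) - 6)/(-5 - 6) = 31/11. At u=6: Q = (5·6 - 6)/(6 + 5) = 24/11
Result: (31/11)/(u + 5) + (24/11)/(u - 6)


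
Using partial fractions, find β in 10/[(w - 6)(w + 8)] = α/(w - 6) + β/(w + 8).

Cover-up at w = -8: β = 10/(-8 - 6) = -10/14 = -5/7


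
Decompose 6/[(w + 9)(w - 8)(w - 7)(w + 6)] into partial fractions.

Using Heaviside cover-up: (-1/136)/(w + 9) + (3/119)/(w - 8) - (3/104)/(w - 7) + (1/91)/(w + 6)


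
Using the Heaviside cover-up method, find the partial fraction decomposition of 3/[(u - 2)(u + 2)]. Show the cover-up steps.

Cover (u - 2): set u=2, get P = 3/(2 + 2) = 3/4. Cover (u + 2): set u=-2, get Q = 3/(-2 - 2) = -3/4.
Result: (3/4)/(u - 2) - (3/4)/(u + 2)


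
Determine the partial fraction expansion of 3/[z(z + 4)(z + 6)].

Using cover-up method: P = 1/8, Q = -3/8, R = 1/4
Result: (1/8)/z - (3/8)/(z + 4) + (1/4)/(z + 6)


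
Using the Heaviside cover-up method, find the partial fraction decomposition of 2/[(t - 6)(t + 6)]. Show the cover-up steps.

Cover (t - 6): set t=6, get P = 2/(6 + 6) = 1/6. Cover (t + 6): set t=-6, get Q = 2/(-6 - 6) = -1/6.
Result: (1/6)/(t - 6) - (1/6)/(t + 6)


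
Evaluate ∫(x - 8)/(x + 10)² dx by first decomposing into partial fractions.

Decompose: P = 1, Q = 1·(-10) - 8 = -18, so (x - 8)/(x + 10)² = 1/(x + 10) - 18/(x + 10)². Integrate: ∫ P/(x + 10) dx = ln|(x + 10)|; ∫ Q/(x + 10)² dx = 18/(x + 10). Sum: ln|(x + 10)| + 18/(x + 10) + C


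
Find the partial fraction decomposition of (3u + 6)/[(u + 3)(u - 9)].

At u=-3: P = (3·(-3) + 6)/(-3 - 9) = 1/4. At u=9: Q = (3·9 + 6)/(9 + 3) = 11/4
Result: (1/4)/(u + 3) + (11/4)/(u - 9)


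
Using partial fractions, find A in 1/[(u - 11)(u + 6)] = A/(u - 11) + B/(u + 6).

Cover-up at u = 11: A = 1/(11 + 6) = 1/17


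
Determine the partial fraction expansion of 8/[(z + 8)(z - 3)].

8/(z + 8)(z - 3) = P/(z + 8) + Q/(z - 3). P = 8/(-8 - 3) = -8/11, Q = 8/(3 + 8) = 8/11
Result: (-8/11)/(z + 8) + (8/11)/(z - 3)


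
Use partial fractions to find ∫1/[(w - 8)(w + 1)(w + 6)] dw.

Cover-up: α = 1/126, β = -1/45, γ = 1/70. Decomposition: (1/126)/(w - 8) - (1/45)/(w + 1) + (1/70)/(w + 6). Integrate each term: (1/126) ln|(w - 8)| - (1/45) ln|(w + 1)| + (1/70) ln|(w + 6)| + C


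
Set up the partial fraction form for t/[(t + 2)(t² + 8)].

Linear + irreducible quadratic: A/(t + 2) + (Bt + C)/(t² + 8)


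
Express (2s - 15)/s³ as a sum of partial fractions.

(2s - 15) = Ps² + Qs + R. At s = 0: R = 2·0 - 15 = -15. Coefficients: P = 0, Q = 2
Result: 2/s² - 15/s³


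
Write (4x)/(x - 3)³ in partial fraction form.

(4x) = P(x - 3)² + Q(x - 3) + R. At x = 3: R = 4·3 + 0 = 12. Coefficients: P = 0, Q = 4
Result: 4/(x - 3)² + 12/(x - 3)³


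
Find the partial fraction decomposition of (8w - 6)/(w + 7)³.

(8w - 6) = P(w + 7)² + Q(w + 7) + R. At w = -7: R = 8·(-7) - 6 = -62. Coefficients: P = 0, Q = 8
Result: 8/(w + 7)² - 62/(w + 7)³


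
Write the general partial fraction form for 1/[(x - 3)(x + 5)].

Distinct linear factors: α/(x - 3) + β/(x + 5)


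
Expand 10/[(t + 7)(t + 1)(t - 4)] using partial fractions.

Using cover-up method: α = 5/33, β = -1/3, γ = 2/11
Result: (5/33)/(t + 7) - (1/3)/(t + 1) + (2/11)/(t - 4)


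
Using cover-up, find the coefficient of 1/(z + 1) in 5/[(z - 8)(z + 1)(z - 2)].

Cover (z + 1), set z=-1: 5/[(-1 - 8)(-1 - 2)] = 5/27


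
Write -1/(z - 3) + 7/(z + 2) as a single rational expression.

Common denominator (z - 3)(z + 2). Numerator: -1(z + 2) + 7(z - 3) = (-z - 2) + (7z - 21) = 6z - 23
Result: (6z - 23)/[(z - 3)(z + 2)]


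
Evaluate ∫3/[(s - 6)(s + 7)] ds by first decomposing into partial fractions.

Decompose: 3/[(s - 6)(s + 7)] = (3/13)/(s - 6) - (3/13)/(s + 7). Integrate each term: (3/13) ln|(s - 6)| - (3/13) ln|(s + 7)| + C


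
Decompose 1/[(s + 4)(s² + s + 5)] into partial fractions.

Cover-up at s = -4: P = 1/((-4)² + 1·(-4) + 5) = 1/17. Then Q = -P = -1/17, R = -P·(1 - 4) = 3/17
Result: (1/17)/(s + 4) - ((1/17)s - 3/17)/(s² + s + 5)


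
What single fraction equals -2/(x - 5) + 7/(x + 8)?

Common denominator (x - 5)(x + 8). Numerator: -2(x + 8) + 7(x - 5) = (-2x - 16) + (7x - 35) = 5x - 51
Result: (5x - 51)/[(x - 5)(x + 8)]


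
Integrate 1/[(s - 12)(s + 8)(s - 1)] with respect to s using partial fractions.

Cover-up: A = 1/220, B = 1/180, C = -1/99. Decomposition: (1/220)/(s - 12) + (1/180)/(s + 8) - (1/99)/(s - 1). Integrate each term: (1/220) ln|(s - 12)| + (1/180) ln|(s + 8)| - (1/99) ln|(s - 1)| + C


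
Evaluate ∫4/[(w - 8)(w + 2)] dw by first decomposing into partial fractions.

Decompose: 4/[(w - 8)(w + 2)] = (2/5)/(w - 8) - (2/5)/(w + 2). Integrate each term: (2/5) ln|(w - 8)| - (2/5) ln|(w + 2)| + C


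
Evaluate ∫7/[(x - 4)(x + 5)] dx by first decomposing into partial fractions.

Decompose: 7/[(x - 4)(x + 5)] = (7/9)/(x - 4) - (7/9)/(x + 5). Integrate each term: (7/9) ln|(x - 4)| - (7/9) ln|(x + 5)| + C


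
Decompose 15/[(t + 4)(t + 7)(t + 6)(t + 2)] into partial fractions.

Using Heaviside cover-up: (-5/4)/(t + 4) - 1/(t + 7) + (15/8)/(t + 6) + (3/8)/(t + 2)


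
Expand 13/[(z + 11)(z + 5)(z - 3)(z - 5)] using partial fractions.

Using Heaviside cover-up: (-13/1344)/(z + 11) + (13/480)/(z + 5) - (13/224)/(z - 3) + (13/320)/(z - 5)


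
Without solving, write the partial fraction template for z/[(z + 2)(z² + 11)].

Linear + irreducible quadratic: α/(z + 2) + (βz + γ)/(z² + 11)


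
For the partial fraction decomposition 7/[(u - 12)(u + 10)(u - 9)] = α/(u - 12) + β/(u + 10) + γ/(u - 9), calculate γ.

Cover-up at u = 9: γ = 7/[(9 - 12)(9 + 10)] = 7/[(-3)(19)] = -7/57


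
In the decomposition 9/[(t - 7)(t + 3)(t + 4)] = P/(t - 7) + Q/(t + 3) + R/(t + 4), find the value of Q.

Cover-up at t = -3: Q = 9/[(-3 - 7)(-3 + 4)] = 9/[(-10)(1)] = -9/10


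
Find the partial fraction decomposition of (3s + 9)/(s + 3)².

(3s + 9) = A(s + 3) + B. At s = -3: B = 3·(-3) + 9 = 0. Coeff of s: A = 3
Result: 3/(s + 3)


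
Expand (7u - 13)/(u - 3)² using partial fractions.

(7u - 13) = P(u - 3) + Q. At u = 3: Q = 7·3 - 13 = 8. Coeff of u: P = 7
Result: 7/(u - 3) + 8/(u - 3)²


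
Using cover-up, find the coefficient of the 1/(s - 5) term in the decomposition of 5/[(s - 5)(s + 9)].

Cover (s - 5), set s=5: 5/((s + 9) at s=5) = 5/(14) = 5/14


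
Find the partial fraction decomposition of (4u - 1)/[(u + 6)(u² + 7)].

At u=-6: A = (4·(-6) - 1)/((-6)² + 7) = -25/43. B = -A = 25/43, C = 4 - (-6)·A = 22/43
Result: (-25/43)/(u + 6) + ((25/43)u + 22/43)/(u² + 7)


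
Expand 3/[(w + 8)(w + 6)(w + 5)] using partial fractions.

Using cover-up method: A = 1/2, B = -3/2, C = 1
Result: (1/2)/(w + 8) - (3/2)/(w + 6) + 1/(w + 5)


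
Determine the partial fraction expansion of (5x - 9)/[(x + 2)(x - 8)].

At x=-2: P = (5·(-2) - 9)/(-2 - 8) = 19/10. At x=8: Q = (5·8 - 9)/(8 + 2) = 31/10
Result: (19/10)/(x + 2) + (31/10)/(x - 8)


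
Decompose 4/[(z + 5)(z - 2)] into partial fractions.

4/(z + 5)(z - 2) = α/(z + 5) + β/(z - 2). α = 4/(-5 - 2) = -4/7, β = 4/(2 + 5) = 4/7
Result: (-4/7)/(z + 5) + (4/7)/(z - 2)


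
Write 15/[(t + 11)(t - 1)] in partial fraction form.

15/(t + 11)(t - 1) = A/(t + 11) + B/(t - 1). A = 15/(-11 - 1) = -5/4, B = 15/(1 + 11) = 5/4
Result: (-5/4)/(t + 11) + (5/4)/(t - 1)


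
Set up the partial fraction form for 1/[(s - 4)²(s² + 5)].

Repeated linear + quadratic: P/(s - 4) + Q/(s - 4)² + (Rs + S)/(s² + 5)


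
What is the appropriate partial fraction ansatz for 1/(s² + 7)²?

Repeated quadratic factor: (Ps + Q)/(s² + 7) + (Rs + S)/(s² + 7)²


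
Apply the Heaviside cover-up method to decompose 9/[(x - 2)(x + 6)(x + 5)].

Cover (x - 2), x=2: α = 9/[(2 + 6)(2 + 5)] = 9/56. Cover (x + 6), x=-6: β = 9/[(-6 - 2)(-6 + 5)] = 9/8. Cover (x + 5), x=-5: γ = 9/[(-5 - 2)(-5 + 6)] = -9/7.
Result: (9/56)/(x - 2) + (9/8)/(x + 6) - (9/7)/(x + 5)


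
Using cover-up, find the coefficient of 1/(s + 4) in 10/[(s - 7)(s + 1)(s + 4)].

Cover (s + 4), set s=-4: 10/[(-4 - 7)(-4 + 1)] = 10/33


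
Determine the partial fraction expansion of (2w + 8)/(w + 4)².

(2w + 8) = A(w + 4) + B. At w = -4: B = 2·(-4) + 8 = 0. Coeff of w: A = 2
Result: 2/(w + 4)


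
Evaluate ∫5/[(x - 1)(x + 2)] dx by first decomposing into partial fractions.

Decompose: 5/[(x - 1)(x + 2)] = (5/3)/(x - 1) - (5/3)/(x + 2). Integrate each term: (5/3) ln|(x - 1)| - (5/3) ln|(x + 2)| + C


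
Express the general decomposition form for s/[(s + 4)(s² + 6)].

Linear + irreducible quadratic: α/(s + 4) + (βs + γ)/(s² + 6)


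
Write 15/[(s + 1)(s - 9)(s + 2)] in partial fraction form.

Using cover-up method: A = -3/2, B = 3/22, C = 15/11
Result: (-3/2)/(s + 1) + (3/22)/(s - 9) + (15/11)/(s + 2)


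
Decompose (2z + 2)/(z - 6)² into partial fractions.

(2z + 2) = P(z - 6) + Q. At z = 6: Q = 2·6 + 2 = 14. Coeff of z: P = 2
Result: 2/(z - 6) + 14/(z - 6)²


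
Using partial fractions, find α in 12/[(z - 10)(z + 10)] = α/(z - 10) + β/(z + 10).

Cover-up at z = 10: α = 12/(10 + 10) = 12/20 = 3/5


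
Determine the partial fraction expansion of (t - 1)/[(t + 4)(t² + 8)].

At t=-4: A = (1·(-4) - 1)/((-4)² + 8) = -5/24. B = -A = 5/24, C = 1 - (-4)·A = 1/6
Result: (-5/24)/(t + 4) + ((5/24)t + 1/6)/(t² + 8)


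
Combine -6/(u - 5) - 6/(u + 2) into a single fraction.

Common denominator (u - 5)(u + 2). Numerator: -6(u + 2) - 6(u - 5) = (-6u - 12) - (6u - 30) = -12u + 18
Result: (-12u + 18)/[(u - 5)(u + 2)]


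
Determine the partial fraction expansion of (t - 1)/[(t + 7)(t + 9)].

At t=-7: α = (1·(-7) - 1)/(-7 + 9) = -4. At t=-9: β = (1·(-9) - 1)/(-9 + 7) = 5
Result: -4/(t + 7) + 5/(t + 9)


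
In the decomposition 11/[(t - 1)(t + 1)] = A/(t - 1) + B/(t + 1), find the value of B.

Cover-up at t = -1: B = 11/(-1 - 1) = -11/2


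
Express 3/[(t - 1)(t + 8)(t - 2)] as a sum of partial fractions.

Using cover-up method: A = -1/3, B = 1/30, C = 3/10
Result: (-1/3)/(t - 1) + (1/30)/(t + 8) + (3/10)/(t - 2)


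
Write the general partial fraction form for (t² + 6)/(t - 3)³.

Repeated linear factor (power 3): P/(t - 3) + Q/(t - 3)² + R/(t - 3)³


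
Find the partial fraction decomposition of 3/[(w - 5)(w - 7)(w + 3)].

Using cover-up method: A = -3/16, B = 3/20, C = 3/80
Result: (-3/16)/(w - 5) + (3/20)/(w - 7) + (3/80)/(w + 3)


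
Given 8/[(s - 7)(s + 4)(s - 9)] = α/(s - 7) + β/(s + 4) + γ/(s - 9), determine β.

Cover-up at s = -4: β = 8/[(-4 - 7)(-4 - 9)] = 8/[(-11)(-13)] = 8/143


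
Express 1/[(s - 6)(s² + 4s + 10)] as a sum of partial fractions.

Cover-up at s = 6: A = 1/(6² + 4·6 + 10) = 1/70. Then B = -A = -1/70, C = -A·(4 + 6) = -1/7
Result: (1/70)/(s - 6) - ((1/70)s + 1/7)/(s² + 4s + 10)


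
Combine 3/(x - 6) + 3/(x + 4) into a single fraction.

Common denominator (x - 6)(x + 4). Numerator: 3(x + 4) + 3(x - 6) = (3x + 12) + (3x - 18) = 6x - 6
Result: (6x - 6)/[(x - 6)(x + 4)]


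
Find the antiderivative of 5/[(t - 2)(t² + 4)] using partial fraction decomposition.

Cover-up at t=2: α = 5/(2²+4) = 5/8. Coeff matching: β = -5/8, γ = -5/4. Decomposition: (5/8)/(t - 2) - ((5/8)t + 5/4)/(t² + 4). Integrate: linear → ln, quadratic → (1/2)ln + arctan: (5/8) ln|(t - 2)| - (5/16) ln(t² + 4) - (5/8) arctan(t/2) + C


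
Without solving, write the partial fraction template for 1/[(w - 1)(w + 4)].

Distinct linear factors: A/(w - 1) + B/(w + 4)


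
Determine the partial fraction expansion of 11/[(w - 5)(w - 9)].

11/(w - 5)(w - 9) = α/(w - 5) + β/(w - 9). α = 11/(5 - 9) = -11/4, β = 11/(9 - 5) = 11/4
Result: (-11/4)/(w - 5) + (11/4)/(w - 9)


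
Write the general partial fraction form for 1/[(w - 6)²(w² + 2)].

Repeated linear + quadratic: P/(w - 6) + Q/(w - 6)² + (Rw + S)/(w² + 2)


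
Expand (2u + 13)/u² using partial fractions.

(2u + 13) = Au + B. At u = 0: B = 2·0 + 13 = 13. Coeff of u: A = 2
Result: 2/u + 13/u²


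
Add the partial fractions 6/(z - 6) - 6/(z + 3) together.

Common denominator (z - 6)(z + 3). Numerator: 6(z + 3) - 6(z - 6) = (6z + 18) - (6z - 36) = 54
Result: (54)/[(z - 6)(z + 3)]


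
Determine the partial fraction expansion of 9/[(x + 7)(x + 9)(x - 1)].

Using cover-up method: α = -9/16, β = 9/20, γ = 9/80
Result: (-9/16)/(x + 7) + (9/20)/(x + 9) + (9/80)/(x - 1)


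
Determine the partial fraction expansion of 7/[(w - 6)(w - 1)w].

Using cover-up method: P = 7/30, Q = -7/5, R = 7/6
Result: (7/30)/(w - 6) - (7/5)/(w - 1) + (7/6)/w


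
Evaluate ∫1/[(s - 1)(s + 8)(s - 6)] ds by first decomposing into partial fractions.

Cover-up: α = -1/45, β = 1/126, γ = 1/70. Decomposition: (-1/45)/(s - 1) + (1/126)/(s + 8) + (1/70)/(s - 6). Integrate each term: (-1/45) ln|(s - 1)| + (1/126) ln|(s + 8)| + (1/70) ln|(s - 6)| + C


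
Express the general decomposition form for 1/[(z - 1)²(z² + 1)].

Repeated linear + quadratic: P/(z - 1) + Q/(z - 1)² + (Rz + S)/(z² + 1)


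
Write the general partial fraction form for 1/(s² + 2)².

Repeated quadratic factor: (Ps + Q)/(s² + 2) + (Rs + S)/(s² + 2)²


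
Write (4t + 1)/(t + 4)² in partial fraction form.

(4t + 1) = α(t + 4) + β. At t = -4: β = 4·(-4) + 1 = -15. Coeff of t: α = 4
Result: 4/(t + 4) - 15/(t + 4)²


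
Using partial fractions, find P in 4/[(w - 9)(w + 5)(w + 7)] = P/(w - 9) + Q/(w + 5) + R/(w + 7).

Cover-up at w = 9: P = 4/[(9 + 5)(9 + 7)] = 4/[(14)(16)] = 4/224 = 1/56


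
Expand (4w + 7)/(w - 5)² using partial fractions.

(4w + 7) = α(w - 5) + β. At w = 5: β = 4·5 + 7 = 27. Coeff of w: α = 4
Result: 4/(w - 5) + 27/(w - 5)²


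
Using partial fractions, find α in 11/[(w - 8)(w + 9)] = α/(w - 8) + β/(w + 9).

Cover-up at w = 8: α = 11/(8 + 9) = 11/17


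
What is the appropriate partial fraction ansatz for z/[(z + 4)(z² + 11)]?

Linear + irreducible quadratic: A/(z + 4) + (Bz + C)/(z² + 11)


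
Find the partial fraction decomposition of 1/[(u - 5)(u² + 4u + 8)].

Cover-up at u = 5: A = 1/(5² + 4·5 + 8) = 1/53. Then B = -A = -1/53, C = -A·(4 + 5) = -9/53
Result: (1/53)/(u - 5) - ((1/53)u + 9/53)/(u² + 4u + 8)


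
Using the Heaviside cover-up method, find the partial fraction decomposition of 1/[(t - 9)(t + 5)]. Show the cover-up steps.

Cover (t - 9): set t=9, get A = 1/(9 + 5) = 1/14. Cover (t + 5): set t=-5, get B = 1/(-5 - 9) = -1/14.
Result: (1/14)/(t - 9) - (1/14)/(t + 5)


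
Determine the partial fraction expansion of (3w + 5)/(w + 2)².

(3w + 5) = α(w + 2) + β. At w = -2: β = 3·(-2) + 5 = -1. Coeff of w: α = 3
Result: 3/(w + 2) - 1/(w + 2)²


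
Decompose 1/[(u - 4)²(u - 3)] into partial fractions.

Cover-up at u=3: C = 1/(3 - 4)² = 1. Cover-up at u=4: B = 1/(4 - 3) = 1. Comparing u² coeff: A = -C = -1
Result: -1/(u - 4) + 1/(u - 4)² + 1/(u - 3)


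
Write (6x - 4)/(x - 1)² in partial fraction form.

(6x - 4) = α(x - 1) + β. At x = 1: β = 6·1 - 4 = 2. Coeff of x: α = 6
Result: 6/(x - 1) + 2/(x - 1)²


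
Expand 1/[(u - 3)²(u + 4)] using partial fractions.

Cover-up at u=-4: R = 1/(-4 - 3)² = 1/49. Cover-up at u=3: Q = 1/(3 + 4) = 1/7. Comparing u² coeff: P = -R = -1/49
Result: (-1/49)/(u - 3) + (1/7)/(u - 3)² + (1/49)/(u + 4)


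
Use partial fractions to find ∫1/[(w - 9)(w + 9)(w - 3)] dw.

Cover-up: A = 1/108, B = 1/216, C = -1/72. Decomposition: (1/108)/(w - 9) + (1/216)/(w + 9) - (1/72)/(w - 3). Integrate each term: (1/108) ln|(w - 9)| + (1/216) ln|(w + 9)| - (1/72) ln|(w - 3)| + C


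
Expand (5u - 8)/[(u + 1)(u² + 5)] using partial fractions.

At u=-1: A = (5·(-1) - 8)/((-1)² + 5) = -13/6. B = -A = 13/6, C = 5 - (-1)·A = 17/6
Result: (-13/6)/(u + 1) + ((13/6)u + 17/6)/(u² + 5)


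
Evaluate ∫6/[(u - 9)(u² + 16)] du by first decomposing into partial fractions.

Cover-up at u=9: A = 6/(9²+16) = 6/97. Coeff matching: B = -6/97, C = -54/97. Decomposition: (6/97)/(u - 9) - ((6/97)u + 54/97)/(u² + 16). Integrate: linear → ln, quadratic → (1/2)ln + arctan: (6/97) ln|(u - 9)| - (3/97) ln(u² + 16) - (27/194) arctan(u/4) + C


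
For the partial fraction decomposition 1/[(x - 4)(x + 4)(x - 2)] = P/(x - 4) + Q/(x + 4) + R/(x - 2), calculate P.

Cover-up at x = 4: P = 1/[(4 + 4)(4 - 2)] = 1/[(8)(2)] = 1/16


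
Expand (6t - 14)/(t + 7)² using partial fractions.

(6t - 14) = A(t + 7) + B. At t = -7: B = 6·(-7) - 14 = -56. Coeff of t: A = 6
Result: 6/(t + 7) - 56/(t + 7)²


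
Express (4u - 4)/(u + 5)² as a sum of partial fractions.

(4u - 4) = P(u + 5) + Q. At u = -5: Q = 4·(-5) - 4 = -24. Coeff of u: P = 4
Result: 4/(u + 5) - 24/(u + 5)²


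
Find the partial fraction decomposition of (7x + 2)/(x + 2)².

(7x + 2) = P(x + 2) + Q. At x = -2: Q = 7·(-2) + 2 = -12. Coeff of x: P = 7
Result: 7/(x + 2) - 12/(x + 2)²


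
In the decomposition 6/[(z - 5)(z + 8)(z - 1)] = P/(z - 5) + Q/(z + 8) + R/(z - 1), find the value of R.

Cover-up at z = 1: R = 6/[(1 - 5)(1 + 8)] = 6/[(-4)(9)] = -6/36 = -1/6


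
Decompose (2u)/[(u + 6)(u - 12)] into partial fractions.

At u=-6: A = (2·(-6) + 0)/(-6 - 12) = 2/3. At u=12: B = (2·12 + 0)/(12 + 6) = 4/3
Result: (2/3)/(u + 6) + (4/3)/(u - 12)


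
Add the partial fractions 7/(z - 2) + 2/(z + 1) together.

Common denominator (z - 2)(z + 1). Numerator: 7(z + 1) + 2(z - 2) = (7z + 7) + (2z - 4) = 9z + 3
Result: (9z + 3)/[(z - 2)(z + 1)]


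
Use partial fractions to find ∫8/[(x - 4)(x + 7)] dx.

Decompose: 8/[(x - 4)(x + 7)] = (8/11)/(x - 4) - (8/11)/(x + 7). Integrate each term: (8/11) ln|(x - 4)| - (8/11) ln|(x + 7)| + C


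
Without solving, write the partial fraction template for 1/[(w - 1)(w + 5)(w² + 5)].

Two linear + quadratic: P/(w - 1) + Q/(w + 5) + (Rw + S)/(w² + 5)


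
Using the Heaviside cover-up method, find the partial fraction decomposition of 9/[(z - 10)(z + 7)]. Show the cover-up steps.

Cover (z - 10): set z=10, get α = 9/(10 + 7) = 9/17. Cover (z + 7): set z=-7, get β = 9/(-7 - 10) = -9/17.
Result: (9/17)/(z - 10) - (9/17)/(z + 7)


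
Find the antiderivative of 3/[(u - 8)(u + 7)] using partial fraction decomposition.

Decompose: 3/[(u - 8)(u + 7)] = (1/5)/(u - 8) - (1/5)/(u + 7). Integrate each term: (1/5) ln|(u - 8)| - (1/5) ln|(u + 7)| + C


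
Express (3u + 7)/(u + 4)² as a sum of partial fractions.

(3u + 7) = A(u + 4) + B. At u = -4: B = 3·(-4) + 7 = -5. Coeff of u: A = 3
Result: 3/(u + 4) - 5/(u + 4)²


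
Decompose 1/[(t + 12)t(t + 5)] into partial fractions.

Using cover-up method: α = 1/84, β = 1/60, γ = -1/35
Result: (1/84)/(t + 12) + (1/60)/t - (1/35)/(t + 5)


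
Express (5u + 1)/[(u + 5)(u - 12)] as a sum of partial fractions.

At u=-5: P = (5·(-5) + 1)/(-5 - 12) = 24/17. At u=12: Q = (5·12 + 1)/(12 + 5) = 61/17
Result: (24/17)/(u + 5) + (61/17)/(u - 12)


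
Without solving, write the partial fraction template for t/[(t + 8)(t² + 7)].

Linear + irreducible quadratic: A/(t + 8) + (Bt + C)/(t² + 7)


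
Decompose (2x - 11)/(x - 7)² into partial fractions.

(2x - 11) = A(x - 7) + B. At x = 7: B = 2·7 - 11 = 3. Coeff of x: A = 2
Result: 2/(x - 7) + 3/(x - 7)²


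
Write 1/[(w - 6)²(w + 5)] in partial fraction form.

Cover-up at w=-5: C = 1/(-5 - 6)² = 1/121. Cover-up at w=6: B = 1/(6 + 5) = 1/11. Comparing w² coeff: A = -C = -1/121
Result: (-1/121)/(w - 6) + (1/11)/(w - 6)² + (1/121)/(w + 5)


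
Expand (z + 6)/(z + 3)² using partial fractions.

(z + 6) = A(z + 3) + B. At z = -3: B = 1·(-3) + 6 = 3. Coeff of z: A = 1
Result: 1/(z + 3) + 3/(z + 3)²


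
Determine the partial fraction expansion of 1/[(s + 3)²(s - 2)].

Cover-up at s=2: γ = 1/(2 + 3)² = 1/25. Cover-up at s=-3: β = 1/(-3 - 2) = -1/5. Comparing s² coeff: α = -γ = -1/25
Result: (-1/25)/(s + 3) - (1/5)/(s + 3)² + (1/25)/(s - 2)


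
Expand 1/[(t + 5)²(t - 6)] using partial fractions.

Cover-up at t=6: γ = 1/(6 + 5)² = 1/121. Cover-up at t=-5: β = 1/(-5 - 6) = -1/11. Comparing t² coeff: α = -γ = -1/121
Result: (-1/121)/(t + 5) - (1/11)/(t + 5)² + (1/121)/(t - 6)


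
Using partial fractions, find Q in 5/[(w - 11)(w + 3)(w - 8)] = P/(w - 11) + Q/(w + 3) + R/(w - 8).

Cover-up at w = -3: Q = 5/[(-3 - 11)(-3 - 8)] = 5/[(-14)(-11)] = 5/154


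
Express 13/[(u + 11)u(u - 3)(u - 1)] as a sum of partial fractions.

Using Heaviside cover-up: (-13/1848)/(u + 11) + (13/33)/u + (13/84)/(u - 3) - (13/24)/(u - 1)


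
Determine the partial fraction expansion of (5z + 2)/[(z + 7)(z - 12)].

At z=-7: P = (5·(-7) + 2)/(-7 - 12) = 33/19. At z=12: Q = (5·12 + 2)/(12 + 7) = 62/19
Result: (33/19)/(z + 7) + (62/19)/(z - 12)


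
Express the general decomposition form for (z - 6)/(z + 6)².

Repeated linear factor: α/(z + 6) + β/(z + 6)²


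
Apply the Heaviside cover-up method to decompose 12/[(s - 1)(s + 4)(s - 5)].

Cover (s - 1), s=1: P = 12/[(1 + 4)(1 - 5)] = -3/5. Cover (s + 4), s=-4: Q = 12/[(-4 - 1)(-4 - 5)] = 4/15. Cover (s - 5), s=5: R = 12/[(5 - 1)(5 + 4)] = 1/3.
Result: (-3/5)/(s - 1) + (4/15)/(s + 4) + (1/3)/(s - 5)


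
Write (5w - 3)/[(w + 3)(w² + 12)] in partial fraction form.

At w=-3: P = (5·(-3) - 3)/((-3)² + 12) = -6/7. Q = -P = 6/7, R = 5 - (-3)·P = 17/7
Result: (-6/7)/(w + 3) + ((6/7)w + 17/7)/(w² + 12)


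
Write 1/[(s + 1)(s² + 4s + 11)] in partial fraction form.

Cover-up at s = -1: A = 1/((-1)² + 4·(-1) + 11) = 1/8. Then B = -A = -1/8, C = -A·(4 - 1) = -3/8
Result: (1/8)/(s + 1) - ((1/8)s + 3/8)/(s² + 4s + 11)


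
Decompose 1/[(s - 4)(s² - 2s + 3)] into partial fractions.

Cover-up at s = 4: A = 1/(4² - 2·4 + 3) = 1/11. Then B = -A = -1/11, C = -A·(-2 + 4) = -2/11
Result: (1/11)/(s - 4) - ((1/11)s + 2/11)/(s² - 2s + 3)


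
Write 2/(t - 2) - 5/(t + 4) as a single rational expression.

Common denominator (t - 2)(t + 4). Numerator: 2(t + 4) - 5(t - 2) = (2t + 8) - (5t - 10) = -3t + 18
Result: (-3t + 18)/[(t - 2)(t + 4)]


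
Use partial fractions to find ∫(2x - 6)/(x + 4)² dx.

Decompose: α = 2, β = 2·(-4) - 6 = -14, so (2x - 6)/(x + 4)² = 2/(x + 4) - 14/(x + 4)². Integrate: ∫ α/(x + 4) dx = 2 ln|(x + 4)|; ∫ β/(x + 4)² dx = 14/(x + 4). Sum: 2 ln|(x + 4)| + 14/(x + 4) + C


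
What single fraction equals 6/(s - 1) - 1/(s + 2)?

Common denominator (s - 1)(s + 2). Numerator: 6(s + 2) - 1(s - 1) = (6s + 12) - (s - 1) = 5s + 13
Result: (5s + 13)/[(s - 1)(s + 2)]


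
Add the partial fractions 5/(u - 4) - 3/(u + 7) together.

Common denominator (u - 4)(u + 7). Numerator: 5(u + 7) - 3(u - 4) = (5u + 35) - (3u - 12) = 2u + 47
Result: (2u + 47)/[(u - 4)(u + 7)]


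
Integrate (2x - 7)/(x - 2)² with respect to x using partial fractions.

Decompose: α = 2, β = 2·2 - 7 = -3, so (2x - 7)/(x - 2)² = 2/(x - 2) - 3/(x - 2)². Integrate: ∫ α/(x - 2) dx = 2 ln|(x - 2)|; ∫ β/(x - 2)² dx = 3/(x - 2). Sum: 2 ln|(x - 2)| + 3/(x - 2) + C


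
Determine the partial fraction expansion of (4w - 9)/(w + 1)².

(4w - 9) = P(w + 1) + Q. At w = -1: Q = 4·(-1) - 9 = -13. Coeff of w: P = 4
Result: 4/(w + 1) - 13/(w + 1)²


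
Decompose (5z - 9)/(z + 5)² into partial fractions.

(5z - 9) = A(z + 5) + B. At z = -5: B = 5·(-5) - 9 = -34. Coeff of z: A = 5
Result: 5/(z + 5) - 34/(z + 5)²


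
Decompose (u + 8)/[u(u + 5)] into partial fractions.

At u=0: A = (1·0 + 8)/(0 + 5) = 8/5. At u=-5: B = (1·(-5) + 8)/(-5 - 0) = -3/5
Result: (8/5)/u - (3/5)/(u + 5)


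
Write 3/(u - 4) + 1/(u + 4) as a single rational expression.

Common denominator (u - 4)(u + 4). Numerator: 3(u + 4) + 1(u - 4) = (3u + 12) + (u - 4) = 4u + 8
Result: (4u + 8)/[(u - 4)(u + 4)]


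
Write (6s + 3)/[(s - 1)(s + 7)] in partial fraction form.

At s=1: P = (6·1 + 3)/(1 + 7) = 9/8. At s=-7: Q = (6·(-7) + 3)/(-7 - 1) = 39/8
Result: (9/8)/(s - 1) + (39/8)/(s + 7)


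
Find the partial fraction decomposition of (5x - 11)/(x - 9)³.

(5x - 11) = A(x - 9)² + B(x - 9) + C. At x = 9: C = 5·9 - 11 = 34. Coefficients: A = 0, B = 5
Result: 5/(x - 9)² + 34/(x - 9)³


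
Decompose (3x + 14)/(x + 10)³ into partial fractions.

(3x + 14) = P(x + 10)² + Q(x + 10) + R. At x = -10: R = 3·(-10) + 14 = -16. Coefficients: P = 0, Q = 3
Result: 3/(x + 10)² - 16/(x + 10)³


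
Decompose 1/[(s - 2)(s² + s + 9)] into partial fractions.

Cover-up at s = 2: A = 1/(2² + 1·2 + 9) = 1/15. Then B = -A = -1/15, C = -A·(1 + 2) = -1/5
Result: (1/15)/(s - 2) - ((1/15)s + 1/5)/(s² + s + 9)


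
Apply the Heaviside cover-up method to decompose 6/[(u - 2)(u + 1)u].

Cover (u - 2), u=2: A = 6/[(2 + 1)(2 - 0)] = 1. Cover (u + 1), u=-1: B = 6/[(-1 - 2)(-1 - 0)] = 2. Cover u, u=0: C = 6/[(0 - 2)(0 + 1)] = -3.
Result: 1/(u - 2) + 2/(u + 1) - 3/u


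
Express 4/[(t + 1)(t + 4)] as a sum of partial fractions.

4/(t + 1)(t + 4) = A/(t + 1) + B/(t + 4). A = 4/(-1 + 4) = 4/3, B = 4/(-4 + 1) = -4/3
Result: (4/3)/(t + 1) - (4/3)/(t + 4)


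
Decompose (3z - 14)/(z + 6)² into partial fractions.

(3z - 14) = A(z + 6) + B. At z = -6: B = 3·(-6) - 14 = -32. Coeff of z: A = 3
Result: 3/(z + 6) - 32/(z + 6)²


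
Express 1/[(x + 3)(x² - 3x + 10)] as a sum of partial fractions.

Cover-up at x = -3: α = 1/((-3)² - 3·(-3) + 10) = 1/28. Then β = -α = -1/28, γ = -α·(-3 - 3) = 3/14
Result: (1/28)/(x + 3) - ((1/28)x - 3/14)/(x² - 3x + 10)


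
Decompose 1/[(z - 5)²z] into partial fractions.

Cover-up at z=0: R = 1/(0 - 5)² = 1/25. Cover-up at z=5: Q = 1/(5 - 0) = 1/5. Comparing z² coeff: P = -R = -1/25
Result: (-1/25)/(z - 5) + (1/5)/(z - 5)² + (1/25)/z


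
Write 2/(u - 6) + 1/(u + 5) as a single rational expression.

Common denominator (u - 6)(u + 5). Numerator: 2(u + 5) + 1(u - 6) = (2u + 10) + (u - 6) = 3u + 4
Result: (3u + 4)/[(u - 6)(u + 5)]


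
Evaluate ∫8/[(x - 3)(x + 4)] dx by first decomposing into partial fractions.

Decompose: 8/[(x - 3)(x + 4)] = (8/7)/(x - 3) - (8/7)/(x + 4). Integrate each term: (8/7) ln|(x - 3)| - (8/7) ln|(x + 4)| + C


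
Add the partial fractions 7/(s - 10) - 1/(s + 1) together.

Common denominator (s - 10)(s + 1). Numerator: 7(s + 1) - 1(s - 10) = (7s + 7) - (s - 10) = 6s + 17
Result: (6s + 17)/[(s - 10)(s + 1)]


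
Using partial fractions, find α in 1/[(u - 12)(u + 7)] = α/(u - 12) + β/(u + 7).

Cover-up at u = 12: α = 1/(12 + 7) = 1/19


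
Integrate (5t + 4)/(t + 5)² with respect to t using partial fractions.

Decompose: A = 5, B = 5·(-5) + 4 = -21, so (5t + 4)/(t + 5)² = 5/(t + 5) - 21/(t + 5)². Integrate: ∫ A/(t + 5) dt = 5 ln|(t + 5)|; ∫ B/(t + 5)² dt = 21/(t + 5). Sum: 5 ln|(t + 5)| + 21/(t + 5) + C


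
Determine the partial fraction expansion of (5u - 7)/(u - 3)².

(5u - 7) = P(u - 3) + Q. At u = 3: Q = 5·3 - 7 = 8. Coeff of u: P = 5
Result: 5/(u - 3) + 8/(u - 3)²


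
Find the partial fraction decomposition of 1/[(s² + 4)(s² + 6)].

Coefficient matching gives P = R = 0, Q = 1/(6-4) = 1/2, S = -Q = -1/2
Result: (1/2)/(s² + 4) - (1/2)/(s² + 6)


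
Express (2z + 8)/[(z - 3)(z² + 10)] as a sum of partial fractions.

At z=3: A = (2·3 + 8)/(3² + 10) = 14/19. B = -A = -14/19, C = 2 - 3·A = -4/19
Result: (14/19)/(z - 3) - ((14/19)z + 4/19)/(z² + 10)


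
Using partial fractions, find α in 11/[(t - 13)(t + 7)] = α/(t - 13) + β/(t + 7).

Cover-up at t = 13: α = 11/(13 + 7) = 11/20


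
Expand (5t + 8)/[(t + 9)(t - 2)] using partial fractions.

At t=-9: P = (5·(-9) + 8)/(-9 - 2) = 37/11. At t=2: Q = (5·2 + 8)/(2 + 9) = 18/11
Result: (37/11)/(t + 9) + (18/11)/(t - 2)


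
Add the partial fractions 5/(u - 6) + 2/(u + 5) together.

Common denominator (u - 6)(u + 5). Numerator: 5(u + 5) + 2(u - 6) = (5u + 25) + (2u - 12) = 7u + 13
Result: (7u + 13)/[(u - 6)(u + 5)]


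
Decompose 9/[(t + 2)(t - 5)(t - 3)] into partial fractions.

Using cover-up method: P = 9/35, Q = 9/14, R = -9/10
Result: (9/35)/(t + 2) + (9/14)/(t - 5) - (9/10)/(t - 3)


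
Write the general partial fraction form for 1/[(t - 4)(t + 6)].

Distinct linear factors: P/(t - 4) + Q/(t + 6)


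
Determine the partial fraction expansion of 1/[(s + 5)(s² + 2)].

Cover-up at s = -5: P = 1/((-5)² + 2) = 1/27. Then Q = -P = -1/27, R = -P·(0 - 5) = 5/27
Result: (1/27)/(s + 5) - ((1/27)s - 5/27)/(s² + 2)


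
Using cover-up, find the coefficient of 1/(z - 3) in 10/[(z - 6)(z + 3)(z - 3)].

Cover (z - 3), set z=3: 10/[(3 - 6)(3 + 3)] = -5/9


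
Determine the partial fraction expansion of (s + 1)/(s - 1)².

(s + 1) = α(s - 1) + β. At s = 1: β = 1·1 + 1 = 2. Coeff of s: α = 1
Result: 1/(s - 1) + 2/(s - 1)²


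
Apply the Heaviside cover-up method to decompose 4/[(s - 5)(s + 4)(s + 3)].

Cover (s - 5), s=5: P = 4/[(5 + 4)(5 + 3)] = 1/18. Cover (s + 4), s=-4: Q = 4/[(-4 - 5)(-4 + 3)] = 4/9. Cover (s + 3), s=-3: R = 4/[(-3 - 5)(-3 + 4)] = -1/2.
Result: (1/18)/(s - 5) + (4/9)/(s + 4) - (1/2)/(s + 3)


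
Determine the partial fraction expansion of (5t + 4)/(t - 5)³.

(5t + 4) = A(t - 5)² + B(t - 5) + C. At t = 5: C = 5·5 + 4 = 29. Coefficients: A = 0, B = 5
Result: 5/(t - 5)² + 29/(t - 5)³


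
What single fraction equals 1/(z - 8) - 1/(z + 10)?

Common denominator (z - 8)(z + 10). Numerator: 1(z + 10) - 1(z - 8) = (z + 10) - (z - 8) = 18
Result: (18)/[(z - 8)(z + 10)]


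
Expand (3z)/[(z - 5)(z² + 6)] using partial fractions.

At z=5: P = (3·5 + 0)/(5² + 6) = 15/31. Q = -P = -15/31, R = 3 - 5·P = 18/31
Result: (15/31)/(z - 5) - ((15/31)z - 18/31)/(z² + 6)


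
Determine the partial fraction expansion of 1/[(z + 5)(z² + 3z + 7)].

Cover-up at z = -5: A = 1/((-5)² + 3·(-5) + 7) = 1/17. Then B = -A = -1/17, C = -A·(3 - 5) = 2/17
Result: (1/17)/(z + 5) - ((1/17)z - 2/17)/(z² + 3z + 7)


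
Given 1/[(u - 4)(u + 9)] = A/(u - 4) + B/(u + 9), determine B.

Cover-up at u = -9: B = 1/(-9 - 4) = -1/13


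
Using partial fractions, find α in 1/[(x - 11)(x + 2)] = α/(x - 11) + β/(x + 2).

Cover-up at x = 11: α = 1/(11 + 2) = 1/13


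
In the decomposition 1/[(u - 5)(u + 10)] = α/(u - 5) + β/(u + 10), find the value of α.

Cover-up at u = 5: α = 1/(5 + 10) = 1/15


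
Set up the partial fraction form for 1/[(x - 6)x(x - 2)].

Three distinct linear factors: α/(x - 6) + β/x + γ/(x - 2)


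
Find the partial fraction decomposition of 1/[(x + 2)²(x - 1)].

Cover-up at x=1: γ = 1/(1 + 2)² = 1/9. Cover-up at x=-2: β = 1/(-2 - 1) = -1/3. Comparing x² coeff: α = -γ = -1/9
Result: (-1/9)/(x + 2) - (1/3)/(x + 2)² + (1/9)/(x - 1)


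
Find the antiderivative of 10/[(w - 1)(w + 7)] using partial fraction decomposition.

Decompose: 10/[(w - 1)(w + 7)] = (5/4)/(w - 1) - (5/4)/(w + 7). Integrate each term: (5/4) ln|(w - 1)| - (5/4) ln|(w + 7)| + C


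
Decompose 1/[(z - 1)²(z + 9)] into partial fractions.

Cover-up at z=-9: γ = 1/(-9 - 1)² = 1/100. Cover-up at z=1: β = 1/(1 + 9) = 1/10. Comparing z² coeff: α = -γ = -1/100
Result: (-1/100)/(z - 1) + (1/10)/(z - 1)² + (1/100)/(z + 9)


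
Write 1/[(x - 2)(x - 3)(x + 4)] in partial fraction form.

Using cover-up method: P = -1/6, Q = 1/7, R = 1/42
Result: (-1/6)/(x - 2) + (1/7)/(x - 3) + (1/42)/(x + 4)


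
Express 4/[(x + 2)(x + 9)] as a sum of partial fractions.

4/(x + 2)(x + 9) = A/(x + 2) + B/(x + 9). A = 4/(-2 + 9) = 4/7, B = 4/(-9 + 2) = -4/7
Result: (4/7)/(x + 2) - (4/7)/(x + 9)


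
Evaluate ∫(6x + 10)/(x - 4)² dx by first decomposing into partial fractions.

Decompose: A = 6, B = 6·4 + 10 = 34, so (6x + 10)/(x - 4)² = 6/(x - 4) + 34/(x - 4)². Integrate: ∫ A/(x - 4) dx = 6 ln|(x - 4)|; ∫ B/(x - 4)² dx = -34/(x - 4). Sum: 6 ln|(x - 4)| - 34/(x - 4) + C


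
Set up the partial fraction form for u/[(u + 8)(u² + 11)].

Linear + irreducible quadratic: P/(u + 8) + (Qu + R)/(u² + 11)


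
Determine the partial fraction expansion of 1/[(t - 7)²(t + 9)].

Cover-up at t=-9: γ = 1/(-9 - 7)² = 1/256. Cover-up at t=7: β = 1/(7 + 9) = 1/16. Comparing t² coeff: α = -γ = -1/256
Result: (-1/256)/(t - 7) + (1/16)/(t - 7)² + (1/256)/(t + 9)


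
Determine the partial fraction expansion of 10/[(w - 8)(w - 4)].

10/(w - 8)(w - 4) = A/(w - 8) + B/(w - 4). A = 10/(8 - 4) = 5/2, B = 10/(4 - 8) = -5/2
Result: (5/2)/(w - 8) - (5/2)/(w - 4)


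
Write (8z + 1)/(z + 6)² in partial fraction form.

(8z + 1) = α(z + 6) + β. At z = -6: β = 8·(-6) + 1 = -47. Coeff of z: α = 8
Result: 8/(z + 6) - 47/(z + 6)²


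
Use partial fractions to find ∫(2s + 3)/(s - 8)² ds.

Decompose: P = 2, Q = 2·8 + 3 = 19, so (2s + 3)/(s - 8)² = 2/(s - 8) + 19/(s - 8)². Integrate: ∫ P/(s - 8) ds = 2 ln|(s - 8)|; ∫ Q/(s - 8)² ds = -19/(s - 8). Sum: 2 ln|(s - 8)| - 19/(s - 8) + C


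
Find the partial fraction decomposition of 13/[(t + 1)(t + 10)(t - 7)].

Using cover-up method: A = -13/72, B = 13/153, C = 13/136
Result: (-13/72)/(t + 1) + (13/153)/(t + 10) + (13/136)/(t - 7)


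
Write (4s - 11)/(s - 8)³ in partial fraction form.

(4s - 11) = A(s - 8)² + B(s - 8) + C. At s = 8: C = 4·8 - 11 = 21. Coefficients: A = 0, B = 4
Result: 4/(s - 8)² + 21/(s - 8)³


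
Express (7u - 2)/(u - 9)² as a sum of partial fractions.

(7u - 2) = α(u - 9) + β. At u = 9: β = 7·9 - 2 = 61. Coeff of u: α = 7
Result: 7/(u - 9) + 61/(u - 9)²


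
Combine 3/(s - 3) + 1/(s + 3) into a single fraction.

Common denominator (s - 3)(s + 3). Numerator: 3(s + 3) + 1(s - 3) = (3s + 9) + (s - 3) = 4s + 6
Result: (4s + 6)/[(s - 3)(s + 3)]


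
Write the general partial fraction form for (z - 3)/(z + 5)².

Repeated linear factor: P/(z + 5) + Q/(z + 5)²


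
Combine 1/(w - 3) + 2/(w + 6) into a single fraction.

Common denominator (w - 3)(w + 6). Numerator: 1(w + 6) + 2(w - 3) = (w + 6) + (2w - 6) = 3w
Result: (3w)/[(w - 3)(w + 6)]


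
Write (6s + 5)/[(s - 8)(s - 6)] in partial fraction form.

At s=8: α = (6·8 + 5)/(8 - 6) = 53/2. At s=6: β = (6·6 + 5)/(6 - 8) = -41/2
Result: (53/2)/(s - 8) - (41/2)/(s - 6)


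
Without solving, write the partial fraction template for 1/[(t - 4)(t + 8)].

Distinct linear factors: P/(t - 4) + Q/(t + 8)


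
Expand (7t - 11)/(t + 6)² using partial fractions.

(7t - 11) = A(t + 6) + B. At t = -6: B = 7·(-6) - 11 = -53. Coeff of t: A = 7
Result: 7/(t + 6) - 53/(t + 6)²


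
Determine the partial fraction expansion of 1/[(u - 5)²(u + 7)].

Cover-up at u=-7: γ = 1/(-7 - 5)² = 1/144. Cover-up at u=5: β = 1/(5 + 7) = 1/12. Comparing u² coeff: α = -γ = -1/144
Result: (-1/144)/(u - 5) + (1/12)/(u - 5)² + (1/144)/(u + 7)


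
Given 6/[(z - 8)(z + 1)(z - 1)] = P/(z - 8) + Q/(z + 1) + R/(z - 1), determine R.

Cover-up at z = 1: R = 6/[(1 - 8)(1 + 1)] = 6/[(-7)(2)] = -6/14 = -3/7


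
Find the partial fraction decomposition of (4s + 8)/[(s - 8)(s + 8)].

At s=8: P = (4·8 + 8)/(8 + 8) = 5/2. At s=-8: Q = (4·(-8) + 8)/(-8 - 8) = 3/2
Result: (5/2)/(s - 8) + (3/2)/(s + 8)


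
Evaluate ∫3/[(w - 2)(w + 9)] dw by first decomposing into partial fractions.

Decompose: 3/[(w - 2)(w + 9)] = (3/11)/(w - 2) - (3/11)/(w + 9). Integrate each term: (3/11) ln|(w - 2)| - (3/11) ln|(w + 9)| + C


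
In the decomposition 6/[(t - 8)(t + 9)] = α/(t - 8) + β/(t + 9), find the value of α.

Cover-up at t = 8: α = 6/(8 + 9) = 6/17


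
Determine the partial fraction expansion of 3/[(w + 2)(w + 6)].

3/(w + 2)(w + 6) = α/(w + 2) + β/(w + 6). α = 3/(-2 + 6) = 3/4, β = 3/(-6 + 2) = -3/4
Result: (3/4)/(w + 2) - (3/4)/(w + 6)


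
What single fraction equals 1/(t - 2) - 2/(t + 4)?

Common denominator (t - 2)(t + 4). Numerator: 1(t + 4) - 2(t - 2) = (t + 4) - (2t - 4) = -t + 8
Result: (-t + 8)/[(t - 2)(t + 4)]


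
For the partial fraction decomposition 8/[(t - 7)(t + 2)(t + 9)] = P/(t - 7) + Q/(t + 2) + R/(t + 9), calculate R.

Cover-up at t = -9: R = 8/[(-9 - 7)(-9 + 2)] = 8/[(-16)(-7)] = 8/112 = 1/14


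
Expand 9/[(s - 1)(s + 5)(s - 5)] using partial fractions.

Using cover-up method: α = -3/8, β = 3/20, γ = 9/40
Result: (-3/8)/(s - 1) + (3/20)/(s + 5) + (9/40)/(s - 5)


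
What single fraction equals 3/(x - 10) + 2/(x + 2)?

Common denominator (x - 10)(x + 2). Numerator: 3(x + 2) + 2(x - 10) = (3x + 6) + (2x - 20) = 5x - 14
Result: (5x - 14)/[(x - 10)(x + 2)]


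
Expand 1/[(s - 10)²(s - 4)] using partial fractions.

Cover-up at s=4: R = 1/(4 - 10)² = 1/36. Cover-up at s=10: Q = 1/(10 - 4) = 1/6. Comparing s² coeff: P = -R = -1/36
Result: (-1/36)/(s - 10) + (1/6)/(s - 10)² + (1/36)/(s - 4)


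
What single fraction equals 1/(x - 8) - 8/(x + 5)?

Common denominator (x - 8)(x + 5). Numerator: 1(x + 5) - 8(x - 8) = (x + 5) - (8x - 64) = -7x + 69
Result: (-7x + 69)/[(x - 8)(x + 5)]


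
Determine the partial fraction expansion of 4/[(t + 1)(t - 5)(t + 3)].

Using cover-up method: α = -1/3, β = 1/12, γ = 1/4
Result: (-1/3)/(t + 1) + (1/12)/(t - 5) + (1/4)/(t + 3)
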